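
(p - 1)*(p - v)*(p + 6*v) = p^3 + 5*p^2*v - p^2 - 6*p*v^2 - 5*p*v + 6*v^2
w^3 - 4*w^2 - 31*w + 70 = (w - 7)*(w - 2)*(w + 5)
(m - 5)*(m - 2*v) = m^2 - 2*m*v - 5*m + 10*v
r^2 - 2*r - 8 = (r - 4)*(r + 2)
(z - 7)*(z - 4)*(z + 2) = z^3 - 9*z^2 + 6*z + 56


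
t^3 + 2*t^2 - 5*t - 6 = (t - 2)*(t + 1)*(t + 3)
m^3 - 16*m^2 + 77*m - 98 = (m - 7)^2*(m - 2)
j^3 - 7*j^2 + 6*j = j*(j - 6)*(j - 1)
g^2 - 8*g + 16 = (g - 4)^2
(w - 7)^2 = w^2 - 14*w + 49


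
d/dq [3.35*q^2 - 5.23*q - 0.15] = 6.7*q - 5.23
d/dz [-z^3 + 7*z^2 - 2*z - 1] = -3*z^2 + 14*z - 2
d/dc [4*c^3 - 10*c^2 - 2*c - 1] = 12*c^2 - 20*c - 2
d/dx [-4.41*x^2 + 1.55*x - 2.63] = 1.55 - 8.82*x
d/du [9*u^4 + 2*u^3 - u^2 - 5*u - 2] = 36*u^3 + 6*u^2 - 2*u - 5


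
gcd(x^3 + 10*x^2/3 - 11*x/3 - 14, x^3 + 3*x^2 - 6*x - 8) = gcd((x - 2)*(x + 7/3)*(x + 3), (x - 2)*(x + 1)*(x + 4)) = x - 2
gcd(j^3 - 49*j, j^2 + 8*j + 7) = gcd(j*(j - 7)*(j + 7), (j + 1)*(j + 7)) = j + 7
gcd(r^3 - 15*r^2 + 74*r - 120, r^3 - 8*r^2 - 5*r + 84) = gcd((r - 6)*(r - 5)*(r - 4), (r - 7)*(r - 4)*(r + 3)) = r - 4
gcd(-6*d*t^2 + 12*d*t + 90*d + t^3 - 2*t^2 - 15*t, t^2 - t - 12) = t + 3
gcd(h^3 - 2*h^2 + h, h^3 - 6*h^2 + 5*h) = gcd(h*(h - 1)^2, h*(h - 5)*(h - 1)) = h^2 - h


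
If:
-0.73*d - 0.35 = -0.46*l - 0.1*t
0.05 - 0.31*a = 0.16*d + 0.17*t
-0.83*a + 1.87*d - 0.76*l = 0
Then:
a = -0.255248391777199*t - 0.175203194617429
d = 0.651956189571269 - 0.567956240931678*t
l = 1.79549569214571 - 1.11871316495679*t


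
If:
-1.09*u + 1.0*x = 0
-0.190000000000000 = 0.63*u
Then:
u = -0.30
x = -0.33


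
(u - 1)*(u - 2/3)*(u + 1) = u^3 - 2*u^2/3 - u + 2/3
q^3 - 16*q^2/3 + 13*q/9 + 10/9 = (q - 5)*(q - 2/3)*(q + 1/3)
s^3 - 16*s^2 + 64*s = s*(s - 8)^2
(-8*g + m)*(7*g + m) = -56*g^2 - g*m + m^2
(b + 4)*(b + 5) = b^2 + 9*b + 20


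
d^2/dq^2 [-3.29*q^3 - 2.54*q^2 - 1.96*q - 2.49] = -19.74*q - 5.08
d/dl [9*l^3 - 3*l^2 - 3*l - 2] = 27*l^2 - 6*l - 3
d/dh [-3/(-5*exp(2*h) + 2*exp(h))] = 6*(1 - 5*exp(h))*exp(-h)/(5*exp(h) - 2)^2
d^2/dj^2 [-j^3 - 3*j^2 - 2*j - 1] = -6*j - 6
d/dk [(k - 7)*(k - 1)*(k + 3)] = 3*k^2 - 10*k - 17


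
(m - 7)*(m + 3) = m^2 - 4*m - 21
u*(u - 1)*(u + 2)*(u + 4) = u^4 + 5*u^3 + 2*u^2 - 8*u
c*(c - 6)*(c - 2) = c^3 - 8*c^2 + 12*c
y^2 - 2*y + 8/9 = (y - 4/3)*(y - 2/3)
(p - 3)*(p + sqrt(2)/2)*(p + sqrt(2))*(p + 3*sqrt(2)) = p^4 - 3*p^3 + 9*sqrt(2)*p^3/2 - 27*sqrt(2)*p^2/2 + 10*p^2 - 30*p + 3*sqrt(2)*p - 9*sqrt(2)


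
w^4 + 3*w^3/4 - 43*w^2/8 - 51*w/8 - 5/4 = (w - 5/2)*(w + 1/4)*(w + 1)*(w + 2)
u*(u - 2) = u^2 - 2*u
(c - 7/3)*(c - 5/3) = c^2 - 4*c + 35/9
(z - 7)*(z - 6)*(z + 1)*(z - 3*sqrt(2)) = z^4 - 12*z^3 - 3*sqrt(2)*z^3 + 29*z^2 + 36*sqrt(2)*z^2 - 87*sqrt(2)*z + 42*z - 126*sqrt(2)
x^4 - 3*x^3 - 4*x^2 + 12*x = x*(x - 3)*(x - 2)*(x + 2)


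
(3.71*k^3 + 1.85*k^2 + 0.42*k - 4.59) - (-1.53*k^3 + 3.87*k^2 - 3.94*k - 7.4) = 5.24*k^3 - 2.02*k^2 + 4.36*k + 2.81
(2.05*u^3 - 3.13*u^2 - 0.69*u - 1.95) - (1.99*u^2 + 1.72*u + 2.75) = 2.05*u^3 - 5.12*u^2 - 2.41*u - 4.7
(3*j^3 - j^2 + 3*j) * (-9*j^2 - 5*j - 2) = -27*j^5 - 6*j^4 - 28*j^3 - 13*j^2 - 6*j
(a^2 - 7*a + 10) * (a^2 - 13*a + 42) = a^4 - 20*a^3 + 143*a^2 - 424*a + 420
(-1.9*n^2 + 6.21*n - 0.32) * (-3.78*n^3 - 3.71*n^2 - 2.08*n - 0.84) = 7.182*n^5 - 16.4248*n^4 - 17.8775*n^3 - 10.1336*n^2 - 4.5508*n + 0.2688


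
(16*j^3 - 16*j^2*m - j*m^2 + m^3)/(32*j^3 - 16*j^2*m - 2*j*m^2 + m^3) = (j - m)/(2*j - m)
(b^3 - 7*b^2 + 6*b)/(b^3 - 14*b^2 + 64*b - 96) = b*(b - 1)/(b^2 - 8*b + 16)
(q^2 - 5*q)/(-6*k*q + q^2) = (5 - q)/(6*k - q)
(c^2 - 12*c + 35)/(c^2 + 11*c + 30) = (c^2 - 12*c + 35)/(c^2 + 11*c + 30)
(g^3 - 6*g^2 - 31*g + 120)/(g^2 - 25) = (g^2 - 11*g + 24)/(g - 5)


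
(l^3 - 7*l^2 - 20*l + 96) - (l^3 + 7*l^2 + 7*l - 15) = -14*l^2 - 27*l + 111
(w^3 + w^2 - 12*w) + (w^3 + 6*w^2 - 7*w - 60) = 2*w^3 + 7*w^2 - 19*w - 60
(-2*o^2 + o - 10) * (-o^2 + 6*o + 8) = 2*o^4 - 13*o^3 - 52*o - 80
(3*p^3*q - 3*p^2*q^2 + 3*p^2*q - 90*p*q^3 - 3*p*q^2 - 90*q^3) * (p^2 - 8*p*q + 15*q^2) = 3*p^5*q - 27*p^4*q^2 + 3*p^4*q - 21*p^3*q^3 - 27*p^3*q^2 + 675*p^2*q^4 - 21*p^2*q^3 - 1350*p*q^5 + 675*p*q^4 - 1350*q^5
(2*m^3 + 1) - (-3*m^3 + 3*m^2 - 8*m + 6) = 5*m^3 - 3*m^2 + 8*m - 5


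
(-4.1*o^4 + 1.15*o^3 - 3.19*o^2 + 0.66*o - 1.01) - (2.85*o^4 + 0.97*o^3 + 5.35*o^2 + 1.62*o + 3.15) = -6.95*o^4 + 0.18*o^3 - 8.54*o^2 - 0.96*o - 4.16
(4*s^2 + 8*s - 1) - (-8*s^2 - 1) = 12*s^2 + 8*s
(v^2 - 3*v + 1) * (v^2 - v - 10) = v^4 - 4*v^3 - 6*v^2 + 29*v - 10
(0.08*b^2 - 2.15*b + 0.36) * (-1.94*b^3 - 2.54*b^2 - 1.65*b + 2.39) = -0.1552*b^5 + 3.9678*b^4 + 4.6306*b^3 + 2.8243*b^2 - 5.7325*b + 0.8604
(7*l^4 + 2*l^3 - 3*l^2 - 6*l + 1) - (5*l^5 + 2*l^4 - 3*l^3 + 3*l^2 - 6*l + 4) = -5*l^5 + 5*l^4 + 5*l^3 - 6*l^2 - 3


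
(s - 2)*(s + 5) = s^2 + 3*s - 10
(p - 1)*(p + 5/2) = p^2 + 3*p/2 - 5/2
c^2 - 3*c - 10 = (c - 5)*(c + 2)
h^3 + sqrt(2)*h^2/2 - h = h*(h - sqrt(2)/2)*(h + sqrt(2))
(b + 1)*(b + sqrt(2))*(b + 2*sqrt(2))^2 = b^4 + b^3 + 5*sqrt(2)*b^3 + 5*sqrt(2)*b^2 + 16*b^2 + 8*sqrt(2)*b + 16*b + 8*sqrt(2)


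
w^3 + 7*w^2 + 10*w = w*(w + 2)*(w + 5)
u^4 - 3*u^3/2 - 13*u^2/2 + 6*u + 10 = (u - 5/2)*(u - 2)*(u + 1)*(u + 2)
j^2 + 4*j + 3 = (j + 1)*(j + 3)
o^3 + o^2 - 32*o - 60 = (o - 6)*(o + 2)*(o + 5)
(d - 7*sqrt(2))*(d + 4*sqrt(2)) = d^2 - 3*sqrt(2)*d - 56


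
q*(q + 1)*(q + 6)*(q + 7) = q^4 + 14*q^3 + 55*q^2 + 42*q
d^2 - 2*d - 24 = (d - 6)*(d + 4)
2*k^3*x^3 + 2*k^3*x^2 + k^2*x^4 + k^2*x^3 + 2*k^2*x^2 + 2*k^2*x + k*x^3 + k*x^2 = x*(2*k + x)*(k*x + 1)*(k*x + k)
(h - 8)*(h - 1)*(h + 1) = h^3 - 8*h^2 - h + 8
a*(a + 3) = a^2 + 3*a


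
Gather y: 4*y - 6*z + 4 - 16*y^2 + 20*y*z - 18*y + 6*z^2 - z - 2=-16*y^2 + y*(20*z - 14) + 6*z^2 - 7*z + 2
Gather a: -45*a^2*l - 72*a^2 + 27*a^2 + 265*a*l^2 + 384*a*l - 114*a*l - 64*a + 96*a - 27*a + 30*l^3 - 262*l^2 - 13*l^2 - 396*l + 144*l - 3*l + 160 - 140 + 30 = a^2*(-45*l - 45) + a*(265*l^2 + 270*l + 5) + 30*l^3 - 275*l^2 - 255*l + 50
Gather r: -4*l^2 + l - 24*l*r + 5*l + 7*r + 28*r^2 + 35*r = -4*l^2 + 6*l + 28*r^2 + r*(42 - 24*l)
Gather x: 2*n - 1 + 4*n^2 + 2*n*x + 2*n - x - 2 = 4*n^2 + 4*n + x*(2*n - 1) - 3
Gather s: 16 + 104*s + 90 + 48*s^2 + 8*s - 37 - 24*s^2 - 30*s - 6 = 24*s^2 + 82*s + 63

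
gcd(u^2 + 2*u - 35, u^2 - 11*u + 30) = u - 5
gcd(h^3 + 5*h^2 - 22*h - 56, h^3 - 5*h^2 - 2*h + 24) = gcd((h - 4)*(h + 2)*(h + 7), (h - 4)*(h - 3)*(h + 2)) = h^2 - 2*h - 8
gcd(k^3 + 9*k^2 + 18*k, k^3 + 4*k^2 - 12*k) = k^2 + 6*k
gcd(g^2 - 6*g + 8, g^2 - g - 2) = g - 2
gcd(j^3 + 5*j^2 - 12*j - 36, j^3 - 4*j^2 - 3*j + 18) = j^2 - j - 6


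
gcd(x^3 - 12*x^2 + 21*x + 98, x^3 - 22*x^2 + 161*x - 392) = x^2 - 14*x + 49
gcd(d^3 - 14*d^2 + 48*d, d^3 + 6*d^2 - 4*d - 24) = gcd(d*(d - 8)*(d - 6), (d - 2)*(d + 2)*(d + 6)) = 1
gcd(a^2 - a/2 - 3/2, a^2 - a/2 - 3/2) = a^2 - a/2 - 3/2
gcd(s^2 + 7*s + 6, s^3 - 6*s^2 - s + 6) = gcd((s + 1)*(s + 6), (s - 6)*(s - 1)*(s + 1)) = s + 1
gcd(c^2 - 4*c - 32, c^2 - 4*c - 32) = c^2 - 4*c - 32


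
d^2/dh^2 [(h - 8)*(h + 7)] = 2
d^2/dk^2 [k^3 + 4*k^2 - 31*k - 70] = 6*k + 8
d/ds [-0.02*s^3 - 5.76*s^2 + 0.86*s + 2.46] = -0.06*s^2 - 11.52*s + 0.86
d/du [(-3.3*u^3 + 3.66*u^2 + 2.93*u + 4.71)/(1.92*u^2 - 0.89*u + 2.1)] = (-6.336*u^4 + 5.874*u^3 - 29.673*u^2 - 2.71439999999999*u + 10.3449)/(3.6864*u^4 - 3.4176*u^3 + 8.8561*u^2 - 3.738*u + 4.41)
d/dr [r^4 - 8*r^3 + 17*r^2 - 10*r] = 4*r^3 - 24*r^2 + 34*r - 10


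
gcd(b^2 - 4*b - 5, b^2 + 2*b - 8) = 1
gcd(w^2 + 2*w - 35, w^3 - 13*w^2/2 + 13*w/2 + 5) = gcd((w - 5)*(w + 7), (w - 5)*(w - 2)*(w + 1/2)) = w - 5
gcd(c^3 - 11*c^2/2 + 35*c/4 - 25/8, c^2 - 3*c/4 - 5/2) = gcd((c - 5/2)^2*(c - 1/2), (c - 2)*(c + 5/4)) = 1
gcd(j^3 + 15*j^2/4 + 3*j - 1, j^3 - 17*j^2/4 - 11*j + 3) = j^2 + 7*j/4 - 1/2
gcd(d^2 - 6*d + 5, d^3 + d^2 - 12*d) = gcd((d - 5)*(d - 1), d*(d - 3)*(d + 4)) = 1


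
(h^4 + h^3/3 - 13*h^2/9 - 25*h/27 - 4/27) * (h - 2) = h^5 - 5*h^4/3 - 19*h^3/9 + 53*h^2/27 + 46*h/27 + 8/27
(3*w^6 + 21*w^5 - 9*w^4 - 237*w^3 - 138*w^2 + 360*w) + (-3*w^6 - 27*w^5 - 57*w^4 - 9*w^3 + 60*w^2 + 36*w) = -6*w^5 - 66*w^4 - 246*w^3 - 78*w^2 + 396*w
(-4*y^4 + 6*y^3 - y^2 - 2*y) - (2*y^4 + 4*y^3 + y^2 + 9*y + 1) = -6*y^4 + 2*y^3 - 2*y^2 - 11*y - 1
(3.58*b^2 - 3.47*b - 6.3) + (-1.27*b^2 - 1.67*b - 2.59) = 2.31*b^2 - 5.14*b - 8.89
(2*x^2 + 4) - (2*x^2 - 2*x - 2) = 2*x + 6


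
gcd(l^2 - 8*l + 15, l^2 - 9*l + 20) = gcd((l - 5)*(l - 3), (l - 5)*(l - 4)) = l - 5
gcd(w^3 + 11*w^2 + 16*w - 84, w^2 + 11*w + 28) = w + 7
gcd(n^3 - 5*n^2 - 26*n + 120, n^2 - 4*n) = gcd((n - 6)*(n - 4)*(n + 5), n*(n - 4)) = n - 4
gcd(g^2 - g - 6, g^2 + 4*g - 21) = g - 3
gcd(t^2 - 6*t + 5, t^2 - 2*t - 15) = t - 5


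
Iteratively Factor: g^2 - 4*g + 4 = (g - 2)*(g - 2)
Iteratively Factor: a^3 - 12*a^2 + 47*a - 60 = (a - 5)*(a^2 - 7*a + 12) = (a - 5)*(a - 3)*(a - 4)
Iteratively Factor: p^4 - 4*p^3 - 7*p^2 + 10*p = (p - 1)*(p^3 - 3*p^2 - 10*p) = p*(p - 1)*(p^2 - 3*p - 10) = p*(p - 5)*(p - 1)*(p + 2)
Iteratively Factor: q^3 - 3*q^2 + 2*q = (q)*(q^2 - 3*q + 2) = q*(q - 2)*(q - 1)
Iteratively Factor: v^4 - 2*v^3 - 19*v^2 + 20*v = (v + 4)*(v^3 - 6*v^2 + 5*v) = (v - 5)*(v + 4)*(v^2 - v) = v*(v - 5)*(v + 4)*(v - 1)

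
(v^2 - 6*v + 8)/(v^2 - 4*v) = (v - 2)/v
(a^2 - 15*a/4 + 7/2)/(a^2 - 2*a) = (a - 7/4)/a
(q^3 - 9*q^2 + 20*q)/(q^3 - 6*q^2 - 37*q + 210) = q*(q - 4)/(q^2 - q - 42)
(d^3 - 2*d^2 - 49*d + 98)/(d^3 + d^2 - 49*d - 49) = (d - 2)/(d + 1)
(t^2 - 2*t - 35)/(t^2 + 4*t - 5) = (t - 7)/(t - 1)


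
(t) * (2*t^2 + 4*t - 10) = 2*t^3 + 4*t^2 - 10*t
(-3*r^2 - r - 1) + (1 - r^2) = -4*r^2 - r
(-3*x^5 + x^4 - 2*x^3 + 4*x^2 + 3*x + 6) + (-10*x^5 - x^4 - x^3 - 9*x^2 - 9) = -13*x^5 - 3*x^3 - 5*x^2 + 3*x - 3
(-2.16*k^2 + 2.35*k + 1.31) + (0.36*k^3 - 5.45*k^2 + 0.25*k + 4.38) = 0.36*k^3 - 7.61*k^2 + 2.6*k + 5.69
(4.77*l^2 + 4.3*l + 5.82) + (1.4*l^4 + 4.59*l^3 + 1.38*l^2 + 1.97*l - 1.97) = 1.4*l^4 + 4.59*l^3 + 6.15*l^2 + 6.27*l + 3.85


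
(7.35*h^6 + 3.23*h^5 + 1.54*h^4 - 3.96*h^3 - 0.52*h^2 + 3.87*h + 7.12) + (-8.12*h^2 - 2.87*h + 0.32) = 7.35*h^6 + 3.23*h^5 + 1.54*h^4 - 3.96*h^3 - 8.64*h^2 + 1.0*h + 7.44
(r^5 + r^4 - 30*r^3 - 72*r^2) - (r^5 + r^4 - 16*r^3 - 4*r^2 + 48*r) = -14*r^3 - 68*r^2 - 48*r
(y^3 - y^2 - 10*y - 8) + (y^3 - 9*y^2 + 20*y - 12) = 2*y^3 - 10*y^2 + 10*y - 20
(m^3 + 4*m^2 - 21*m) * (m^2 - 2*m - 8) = m^5 + 2*m^4 - 37*m^3 + 10*m^2 + 168*m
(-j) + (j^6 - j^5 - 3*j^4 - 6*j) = j^6 - j^5 - 3*j^4 - 7*j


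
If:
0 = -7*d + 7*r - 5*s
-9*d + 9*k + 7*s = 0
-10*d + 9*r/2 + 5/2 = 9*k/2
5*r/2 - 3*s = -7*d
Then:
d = -85/1446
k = 1945/6507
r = -280/723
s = -665/1446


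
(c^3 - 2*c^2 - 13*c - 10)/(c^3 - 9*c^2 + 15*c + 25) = (c + 2)/(c - 5)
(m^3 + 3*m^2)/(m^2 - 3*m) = m*(m + 3)/(m - 3)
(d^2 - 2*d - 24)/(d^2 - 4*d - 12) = (d + 4)/(d + 2)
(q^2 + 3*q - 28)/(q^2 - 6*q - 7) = (-q^2 - 3*q + 28)/(-q^2 + 6*q + 7)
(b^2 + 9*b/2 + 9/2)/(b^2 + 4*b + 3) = (b + 3/2)/(b + 1)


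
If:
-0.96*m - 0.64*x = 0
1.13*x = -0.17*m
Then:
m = 0.00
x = 0.00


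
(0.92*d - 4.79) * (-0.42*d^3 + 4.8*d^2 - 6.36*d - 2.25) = -0.3864*d^4 + 6.4278*d^3 - 28.8432*d^2 + 28.3944*d + 10.7775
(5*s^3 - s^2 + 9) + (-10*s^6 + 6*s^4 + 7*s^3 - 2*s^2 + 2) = -10*s^6 + 6*s^4 + 12*s^3 - 3*s^2 + 11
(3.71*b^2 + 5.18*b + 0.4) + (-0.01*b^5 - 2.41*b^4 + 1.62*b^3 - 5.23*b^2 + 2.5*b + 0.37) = -0.01*b^5 - 2.41*b^4 + 1.62*b^3 - 1.52*b^2 + 7.68*b + 0.77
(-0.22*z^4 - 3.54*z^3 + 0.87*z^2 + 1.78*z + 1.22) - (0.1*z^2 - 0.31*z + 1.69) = -0.22*z^4 - 3.54*z^3 + 0.77*z^2 + 2.09*z - 0.47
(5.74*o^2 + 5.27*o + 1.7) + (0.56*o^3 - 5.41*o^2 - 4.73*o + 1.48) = 0.56*o^3 + 0.33*o^2 + 0.539999999999999*o + 3.18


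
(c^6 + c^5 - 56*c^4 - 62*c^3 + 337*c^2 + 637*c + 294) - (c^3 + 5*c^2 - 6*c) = c^6 + c^5 - 56*c^4 - 63*c^3 + 332*c^2 + 643*c + 294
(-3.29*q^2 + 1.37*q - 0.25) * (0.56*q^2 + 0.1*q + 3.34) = -1.8424*q^4 + 0.4382*q^3 - 10.9916*q^2 + 4.5508*q - 0.835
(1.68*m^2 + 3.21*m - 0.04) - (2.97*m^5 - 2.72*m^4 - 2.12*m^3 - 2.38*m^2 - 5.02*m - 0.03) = -2.97*m^5 + 2.72*m^4 + 2.12*m^3 + 4.06*m^2 + 8.23*m - 0.01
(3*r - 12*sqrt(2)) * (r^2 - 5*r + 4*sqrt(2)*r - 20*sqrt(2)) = 3*r^3 - 15*r^2 - 96*r + 480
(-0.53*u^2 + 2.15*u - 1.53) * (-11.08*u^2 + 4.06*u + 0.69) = 5.8724*u^4 - 25.9738*u^3 + 25.3157*u^2 - 4.7283*u - 1.0557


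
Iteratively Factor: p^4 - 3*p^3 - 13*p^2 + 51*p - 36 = (p - 3)*(p^3 - 13*p + 12) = (p - 3)*(p + 4)*(p^2 - 4*p + 3) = (p - 3)*(p - 1)*(p + 4)*(p - 3)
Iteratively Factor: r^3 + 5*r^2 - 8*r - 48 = (r + 4)*(r^2 + r - 12) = (r + 4)^2*(r - 3)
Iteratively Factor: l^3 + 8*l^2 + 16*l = (l + 4)*(l^2 + 4*l) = l*(l + 4)*(l + 4)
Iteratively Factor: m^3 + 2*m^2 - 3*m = (m)*(m^2 + 2*m - 3) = m*(m + 3)*(m - 1)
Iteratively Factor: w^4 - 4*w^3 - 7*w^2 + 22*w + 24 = (w - 4)*(w^3 - 7*w - 6) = (w - 4)*(w - 3)*(w^2 + 3*w + 2) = (w - 4)*(w - 3)*(w + 2)*(w + 1)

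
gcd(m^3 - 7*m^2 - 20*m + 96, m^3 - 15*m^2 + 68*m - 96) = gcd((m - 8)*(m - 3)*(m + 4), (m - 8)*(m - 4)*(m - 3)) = m^2 - 11*m + 24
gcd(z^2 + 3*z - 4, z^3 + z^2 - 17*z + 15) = z - 1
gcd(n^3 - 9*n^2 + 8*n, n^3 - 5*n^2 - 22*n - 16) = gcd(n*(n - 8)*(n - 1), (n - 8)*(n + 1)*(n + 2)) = n - 8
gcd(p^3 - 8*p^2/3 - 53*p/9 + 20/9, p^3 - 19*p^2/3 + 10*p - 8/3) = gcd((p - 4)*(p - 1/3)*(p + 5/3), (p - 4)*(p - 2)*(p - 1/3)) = p^2 - 13*p/3 + 4/3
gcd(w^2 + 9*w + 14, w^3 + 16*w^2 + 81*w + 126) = w + 7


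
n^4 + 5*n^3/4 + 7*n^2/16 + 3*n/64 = n*(n + 1/4)^2*(n + 3/4)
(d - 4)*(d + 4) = d^2 - 16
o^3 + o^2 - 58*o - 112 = (o - 8)*(o + 2)*(o + 7)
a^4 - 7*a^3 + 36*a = a*(a - 6)*(a - 3)*(a + 2)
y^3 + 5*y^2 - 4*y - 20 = (y - 2)*(y + 2)*(y + 5)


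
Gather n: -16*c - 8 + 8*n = -16*c + 8*n - 8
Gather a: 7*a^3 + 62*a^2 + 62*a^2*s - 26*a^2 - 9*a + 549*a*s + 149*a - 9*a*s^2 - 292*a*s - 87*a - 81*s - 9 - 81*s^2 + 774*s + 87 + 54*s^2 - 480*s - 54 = 7*a^3 + a^2*(62*s + 36) + a*(-9*s^2 + 257*s + 53) - 27*s^2 + 213*s + 24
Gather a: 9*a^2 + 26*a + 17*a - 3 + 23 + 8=9*a^2 + 43*a + 28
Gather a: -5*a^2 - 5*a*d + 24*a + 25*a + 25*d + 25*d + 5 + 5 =-5*a^2 + a*(49 - 5*d) + 50*d + 10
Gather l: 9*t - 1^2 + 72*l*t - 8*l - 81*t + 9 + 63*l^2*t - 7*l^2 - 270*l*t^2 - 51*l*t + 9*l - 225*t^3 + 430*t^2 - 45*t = l^2*(63*t - 7) + l*(-270*t^2 + 21*t + 1) - 225*t^3 + 430*t^2 - 117*t + 8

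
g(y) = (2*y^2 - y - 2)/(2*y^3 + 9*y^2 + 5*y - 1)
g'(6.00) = 0.00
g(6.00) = 0.08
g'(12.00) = 0.00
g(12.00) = 0.06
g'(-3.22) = -3.75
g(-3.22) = 2.33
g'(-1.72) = -0.16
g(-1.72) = 0.82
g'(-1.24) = 0.24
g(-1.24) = 0.82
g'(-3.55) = -19.50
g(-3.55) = 5.15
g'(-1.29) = 0.16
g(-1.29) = 0.81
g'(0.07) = 36.57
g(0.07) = 3.40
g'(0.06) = 29.28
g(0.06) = 3.08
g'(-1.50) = -0.04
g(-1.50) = 0.80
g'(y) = (4*y - 1)/(2*y^3 + 9*y^2 + 5*y - 1) + (-6*y^2 - 18*y - 5)*(2*y^2 - y - 2)/(2*y^3 + 9*y^2 + 5*y - 1)^2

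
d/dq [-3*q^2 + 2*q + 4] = 2 - 6*q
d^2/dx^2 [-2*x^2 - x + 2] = -4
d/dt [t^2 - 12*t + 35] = 2*t - 12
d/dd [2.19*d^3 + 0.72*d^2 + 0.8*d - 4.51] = 6.57*d^2 + 1.44*d + 0.8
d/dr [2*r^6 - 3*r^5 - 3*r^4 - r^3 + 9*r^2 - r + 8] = 12*r^5 - 15*r^4 - 12*r^3 - 3*r^2 + 18*r - 1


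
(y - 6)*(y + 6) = y^2 - 36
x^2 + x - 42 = (x - 6)*(x + 7)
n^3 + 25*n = n*(n - 5*I)*(n + 5*I)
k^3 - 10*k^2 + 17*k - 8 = (k - 8)*(k - 1)^2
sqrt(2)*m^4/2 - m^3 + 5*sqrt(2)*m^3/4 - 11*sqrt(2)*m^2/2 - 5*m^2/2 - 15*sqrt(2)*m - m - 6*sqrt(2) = (m/2 + 1)*(m - 3*sqrt(2))*(m + 2*sqrt(2))*(sqrt(2)*m + sqrt(2)/2)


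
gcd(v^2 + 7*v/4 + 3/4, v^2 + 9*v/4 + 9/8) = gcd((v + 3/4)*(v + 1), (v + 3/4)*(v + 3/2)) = v + 3/4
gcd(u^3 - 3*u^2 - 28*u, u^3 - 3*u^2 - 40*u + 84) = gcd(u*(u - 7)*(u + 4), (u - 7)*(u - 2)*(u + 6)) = u - 7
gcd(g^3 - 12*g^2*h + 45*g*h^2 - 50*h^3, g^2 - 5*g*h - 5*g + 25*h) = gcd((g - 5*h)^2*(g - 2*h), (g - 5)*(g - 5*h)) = g - 5*h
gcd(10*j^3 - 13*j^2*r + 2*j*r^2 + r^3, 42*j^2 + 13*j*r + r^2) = 1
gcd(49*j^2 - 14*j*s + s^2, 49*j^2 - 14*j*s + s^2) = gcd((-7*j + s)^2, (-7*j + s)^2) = 49*j^2 - 14*j*s + s^2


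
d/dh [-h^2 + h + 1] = 1 - 2*h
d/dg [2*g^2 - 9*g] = 4*g - 9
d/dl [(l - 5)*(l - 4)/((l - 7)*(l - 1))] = (l^2 - 26*l + 97)/(l^4 - 16*l^3 + 78*l^2 - 112*l + 49)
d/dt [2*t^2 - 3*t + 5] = 4*t - 3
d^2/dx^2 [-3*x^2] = -6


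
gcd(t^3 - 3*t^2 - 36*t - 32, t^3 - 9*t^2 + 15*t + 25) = t + 1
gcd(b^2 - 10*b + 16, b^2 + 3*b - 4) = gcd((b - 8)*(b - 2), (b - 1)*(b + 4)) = 1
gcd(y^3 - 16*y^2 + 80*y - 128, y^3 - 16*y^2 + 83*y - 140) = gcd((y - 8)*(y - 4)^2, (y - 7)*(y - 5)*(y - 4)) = y - 4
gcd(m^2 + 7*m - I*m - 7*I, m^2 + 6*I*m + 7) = m - I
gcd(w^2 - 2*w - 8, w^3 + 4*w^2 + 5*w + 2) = w + 2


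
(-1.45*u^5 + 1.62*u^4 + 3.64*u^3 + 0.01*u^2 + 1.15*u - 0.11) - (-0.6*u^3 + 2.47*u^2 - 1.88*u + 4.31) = -1.45*u^5 + 1.62*u^4 + 4.24*u^3 - 2.46*u^2 + 3.03*u - 4.42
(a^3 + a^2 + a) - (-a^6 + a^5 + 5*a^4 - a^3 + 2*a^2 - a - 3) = a^6 - a^5 - 5*a^4 + 2*a^3 - a^2 + 2*a + 3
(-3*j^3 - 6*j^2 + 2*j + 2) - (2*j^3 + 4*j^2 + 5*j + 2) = -5*j^3 - 10*j^2 - 3*j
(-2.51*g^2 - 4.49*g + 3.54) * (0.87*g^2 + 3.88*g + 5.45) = -2.1837*g^4 - 13.6451*g^3 - 28.0209*g^2 - 10.7353*g + 19.293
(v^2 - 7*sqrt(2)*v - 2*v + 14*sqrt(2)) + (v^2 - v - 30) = 2*v^2 - 7*sqrt(2)*v - 3*v - 30 + 14*sqrt(2)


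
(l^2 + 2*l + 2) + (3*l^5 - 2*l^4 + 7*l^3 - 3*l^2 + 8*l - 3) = 3*l^5 - 2*l^4 + 7*l^3 - 2*l^2 + 10*l - 1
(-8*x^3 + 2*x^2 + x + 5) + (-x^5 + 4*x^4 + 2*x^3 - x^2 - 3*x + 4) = -x^5 + 4*x^4 - 6*x^3 + x^2 - 2*x + 9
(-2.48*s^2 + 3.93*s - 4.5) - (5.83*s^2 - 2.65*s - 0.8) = -8.31*s^2 + 6.58*s - 3.7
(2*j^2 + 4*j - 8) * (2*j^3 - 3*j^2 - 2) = 4*j^5 + 2*j^4 - 28*j^3 + 20*j^2 - 8*j + 16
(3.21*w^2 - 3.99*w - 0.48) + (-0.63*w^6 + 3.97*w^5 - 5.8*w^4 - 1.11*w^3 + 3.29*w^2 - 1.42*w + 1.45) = -0.63*w^6 + 3.97*w^5 - 5.8*w^4 - 1.11*w^3 + 6.5*w^2 - 5.41*w + 0.97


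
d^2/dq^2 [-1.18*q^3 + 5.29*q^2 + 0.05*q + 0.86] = 10.58 - 7.08*q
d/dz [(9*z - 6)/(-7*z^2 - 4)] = 3*(21*z^2 - 28*z - 12)/(49*z^4 + 56*z^2 + 16)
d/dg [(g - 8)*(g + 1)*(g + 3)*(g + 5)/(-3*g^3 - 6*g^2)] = (-g^5 - 4*g^4 - 51*g^3 - 338*g^2 - 698*g - 480)/(3*g^3*(g^2 + 4*g + 4))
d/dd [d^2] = 2*d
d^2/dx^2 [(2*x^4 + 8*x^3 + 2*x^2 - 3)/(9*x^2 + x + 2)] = 2*(162*x^6 + 54*x^5 + 114*x^4 - 122*x^3 - 741*x^2 + 15*x + 59)/(729*x^6 + 243*x^5 + 513*x^4 + 109*x^3 + 114*x^2 + 12*x + 8)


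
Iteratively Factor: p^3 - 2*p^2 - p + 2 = (p - 2)*(p^2 - 1) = (p - 2)*(p + 1)*(p - 1)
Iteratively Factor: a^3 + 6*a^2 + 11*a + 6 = (a + 3)*(a^2 + 3*a + 2) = (a + 2)*(a + 3)*(a + 1)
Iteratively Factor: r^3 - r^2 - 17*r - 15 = (r + 3)*(r^2 - 4*r - 5) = (r + 1)*(r + 3)*(r - 5)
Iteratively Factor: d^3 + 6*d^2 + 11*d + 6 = (d + 2)*(d^2 + 4*d + 3) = (d + 2)*(d + 3)*(d + 1)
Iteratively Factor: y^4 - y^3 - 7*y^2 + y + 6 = (y + 2)*(y^3 - 3*y^2 - y + 3) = (y - 3)*(y + 2)*(y^2 - 1) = (y - 3)*(y - 1)*(y + 2)*(y + 1)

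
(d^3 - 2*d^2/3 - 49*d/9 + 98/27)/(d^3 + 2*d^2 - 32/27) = (9*d^2 - 49)/(9*d^2 + 24*d + 16)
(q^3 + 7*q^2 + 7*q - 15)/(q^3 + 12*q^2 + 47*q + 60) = (q - 1)/(q + 4)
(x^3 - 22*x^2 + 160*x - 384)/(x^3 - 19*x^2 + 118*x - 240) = (x - 8)/(x - 5)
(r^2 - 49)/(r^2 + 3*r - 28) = (r - 7)/(r - 4)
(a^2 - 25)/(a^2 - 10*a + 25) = (a + 5)/(a - 5)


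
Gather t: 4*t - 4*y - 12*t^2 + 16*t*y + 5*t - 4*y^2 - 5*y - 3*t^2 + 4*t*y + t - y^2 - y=-15*t^2 + t*(20*y + 10) - 5*y^2 - 10*y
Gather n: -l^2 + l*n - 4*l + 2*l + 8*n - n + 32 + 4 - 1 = -l^2 - 2*l + n*(l + 7) + 35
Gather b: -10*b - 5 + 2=-10*b - 3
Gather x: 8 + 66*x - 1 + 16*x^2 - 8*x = 16*x^2 + 58*x + 7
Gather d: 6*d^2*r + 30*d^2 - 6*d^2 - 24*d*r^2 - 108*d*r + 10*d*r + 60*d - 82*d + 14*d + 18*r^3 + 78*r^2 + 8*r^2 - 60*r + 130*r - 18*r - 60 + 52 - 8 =d^2*(6*r + 24) + d*(-24*r^2 - 98*r - 8) + 18*r^3 + 86*r^2 + 52*r - 16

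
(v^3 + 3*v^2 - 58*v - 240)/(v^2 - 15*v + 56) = (v^2 + 11*v + 30)/(v - 7)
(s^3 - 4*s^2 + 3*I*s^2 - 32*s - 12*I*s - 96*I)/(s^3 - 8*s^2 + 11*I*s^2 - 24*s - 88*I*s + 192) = (s + 4)/(s + 8*I)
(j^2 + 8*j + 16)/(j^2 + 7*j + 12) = (j + 4)/(j + 3)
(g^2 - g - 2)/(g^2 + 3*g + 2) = (g - 2)/(g + 2)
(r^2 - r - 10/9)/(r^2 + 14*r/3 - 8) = (9*r^2 - 9*r - 10)/(3*(3*r^2 + 14*r - 24))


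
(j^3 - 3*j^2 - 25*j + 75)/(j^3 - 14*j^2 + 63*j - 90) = (j + 5)/(j - 6)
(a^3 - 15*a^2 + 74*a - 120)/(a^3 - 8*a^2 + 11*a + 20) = (a - 6)/(a + 1)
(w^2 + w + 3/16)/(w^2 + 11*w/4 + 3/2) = (w + 1/4)/(w + 2)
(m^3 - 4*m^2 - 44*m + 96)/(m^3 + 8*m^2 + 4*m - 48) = (m - 8)/(m + 4)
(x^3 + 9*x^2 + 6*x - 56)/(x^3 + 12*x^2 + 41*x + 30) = (x^3 + 9*x^2 + 6*x - 56)/(x^3 + 12*x^2 + 41*x + 30)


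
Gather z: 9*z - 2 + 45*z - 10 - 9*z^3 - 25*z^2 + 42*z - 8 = -9*z^3 - 25*z^2 + 96*z - 20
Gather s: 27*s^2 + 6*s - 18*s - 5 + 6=27*s^2 - 12*s + 1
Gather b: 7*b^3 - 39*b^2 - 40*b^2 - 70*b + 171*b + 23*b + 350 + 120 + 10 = 7*b^3 - 79*b^2 + 124*b + 480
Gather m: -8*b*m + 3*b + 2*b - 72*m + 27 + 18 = 5*b + m*(-8*b - 72) + 45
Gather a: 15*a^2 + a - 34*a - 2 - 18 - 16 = 15*a^2 - 33*a - 36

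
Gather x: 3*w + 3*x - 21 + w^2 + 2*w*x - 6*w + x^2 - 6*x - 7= w^2 - 3*w + x^2 + x*(2*w - 3) - 28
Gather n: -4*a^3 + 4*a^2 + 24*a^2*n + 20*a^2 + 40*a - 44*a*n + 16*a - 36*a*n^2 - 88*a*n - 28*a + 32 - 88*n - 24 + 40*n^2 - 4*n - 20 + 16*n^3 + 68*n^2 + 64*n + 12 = -4*a^3 + 24*a^2 + 28*a + 16*n^3 + n^2*(108 - 36*a) + n*(24*a^2 - 132*a - 28)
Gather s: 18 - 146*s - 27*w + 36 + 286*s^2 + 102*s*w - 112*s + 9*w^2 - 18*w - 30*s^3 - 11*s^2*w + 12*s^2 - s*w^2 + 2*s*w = -30*s^3 + s^2*(298 - 11*w) + s*(-w^2 + 104*w - 258) + 9*w^2 - 45*w + 54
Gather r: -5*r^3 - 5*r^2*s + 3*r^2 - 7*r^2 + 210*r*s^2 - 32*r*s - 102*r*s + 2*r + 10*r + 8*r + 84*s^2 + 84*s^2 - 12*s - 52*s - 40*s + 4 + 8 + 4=-5*r^3 + r^2*(-5*s - 4) + r*(210*s^2 - 134*s + 20) + 168*s^2 - 104*s + 16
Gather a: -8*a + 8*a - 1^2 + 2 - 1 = 0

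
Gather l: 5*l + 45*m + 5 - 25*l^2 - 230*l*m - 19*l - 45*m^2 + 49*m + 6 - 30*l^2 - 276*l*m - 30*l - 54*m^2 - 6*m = -55*l^2 + l*(-506*m - 44) - 99*m^2 + 88*m + 11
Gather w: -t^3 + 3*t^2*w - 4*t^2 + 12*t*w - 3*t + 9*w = -t^3 - 4*t^2 - 3*t + w*(3*t^2 + 12*t + 9)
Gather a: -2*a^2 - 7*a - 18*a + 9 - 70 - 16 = -2*a^2 - 25*a - 77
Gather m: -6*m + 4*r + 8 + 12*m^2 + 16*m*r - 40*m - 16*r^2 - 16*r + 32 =12*m^2 + m*(16*r - 46) - 16*r^2 - 12*r + 40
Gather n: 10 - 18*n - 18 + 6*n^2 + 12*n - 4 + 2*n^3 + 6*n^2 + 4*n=2*n^3 + 12*n^2 - 2*n - 12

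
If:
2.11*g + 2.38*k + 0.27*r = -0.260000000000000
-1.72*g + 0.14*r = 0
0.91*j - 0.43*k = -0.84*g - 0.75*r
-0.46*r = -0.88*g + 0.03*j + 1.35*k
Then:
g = 0.11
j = -1.41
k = -0.36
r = 1.38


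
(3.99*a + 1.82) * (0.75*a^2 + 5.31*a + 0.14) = 2.9925*a^3 + 22.5519*a^2 + 10.2228*a + 0.2548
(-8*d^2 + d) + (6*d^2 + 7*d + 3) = -2*d^2 + 8*d + 3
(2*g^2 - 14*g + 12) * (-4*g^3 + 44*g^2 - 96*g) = -8*g^5 + 144*g^4 - 856*g^3 + 1872*g^2 - 1152*g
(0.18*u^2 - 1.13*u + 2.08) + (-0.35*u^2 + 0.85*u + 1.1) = -0.17*u^2 - 0.28*u + 3.18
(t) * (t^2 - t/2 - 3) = t^3 - t^2/2 - 3*t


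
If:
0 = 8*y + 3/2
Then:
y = -3/16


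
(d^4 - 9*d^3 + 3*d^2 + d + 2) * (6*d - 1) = 6*d^5 - 55*d^4 + 27*d^3 + 3*d^2 + 11*d - 2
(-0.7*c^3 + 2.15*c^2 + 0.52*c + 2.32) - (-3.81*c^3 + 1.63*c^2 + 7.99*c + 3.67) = 3.11*c^3 + 0.52*c^2 - 7.47*c - 1.35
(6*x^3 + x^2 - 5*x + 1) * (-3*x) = -18*x^4 - 3*x^3 + 15*x^2 - 3*x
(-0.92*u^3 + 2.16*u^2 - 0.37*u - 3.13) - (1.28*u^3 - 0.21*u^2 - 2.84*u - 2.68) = -2.2*u^3 + 2.37*u^2 + 2.47*u - 0.45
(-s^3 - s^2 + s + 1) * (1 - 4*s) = 4*s^4 + 3*s^3 - 5*s^2 - 3*s + 1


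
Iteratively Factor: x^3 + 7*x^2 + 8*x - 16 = (x - 1)*(x^2 + 8*x + 16) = (x - 1)*(x + 4)*(x + 4)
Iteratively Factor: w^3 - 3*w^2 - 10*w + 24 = (w - 4)*(w^2 + w - 6) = (w - 4)*(w - 2)*(w + 3)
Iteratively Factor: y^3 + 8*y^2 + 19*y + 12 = (y + 4)*(y^2 + 4*y + 3) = (y + 1)*(y + 4)*(y + 3)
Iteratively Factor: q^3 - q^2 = (q)*(q^2 - q) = q*(q - 1)*(q)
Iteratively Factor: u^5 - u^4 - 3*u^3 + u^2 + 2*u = (u - 1)*(u^4 - 3*u^2 - 2*u) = u*(u - 1)*(u^3 - 3*u - 2) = u*(u - 1)*(u + 1)*(u^2 - u - 2) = u*(u - 1)*(u + 1)^2*(u - 2)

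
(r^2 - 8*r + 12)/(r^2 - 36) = (r - 2)/(r + 6)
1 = 1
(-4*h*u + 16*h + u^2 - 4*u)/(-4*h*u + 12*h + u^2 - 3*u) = (u - 4)/(u - 3)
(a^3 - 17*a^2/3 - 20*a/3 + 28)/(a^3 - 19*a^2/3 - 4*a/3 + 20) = (3*a + 7)/(3*a + 5)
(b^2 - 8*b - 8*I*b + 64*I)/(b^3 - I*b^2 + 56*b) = (b - 8)/(b*(b + 7*I))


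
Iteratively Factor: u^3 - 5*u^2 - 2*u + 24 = (u - 4)*(u^2 - u - 6) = (u - 4)*(u + 2)*(u - 3)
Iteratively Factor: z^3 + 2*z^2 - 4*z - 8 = (z - 2)*(z^2 + 4*z + 4) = (z - 2)*(z + 2)*(z + 2)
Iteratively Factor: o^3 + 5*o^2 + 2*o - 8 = (o + 2)*(o^2 + 3*o - 4) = (o - 1)*(o + 2)*(o + 4)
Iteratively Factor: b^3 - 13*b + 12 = (b - 1)*(b^2 + b - 12) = (b - 3)*(b - 1)*(b + 4)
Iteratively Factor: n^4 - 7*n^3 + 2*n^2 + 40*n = (n)*(n^3 - 7*n^2 + 2*n + 40) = n*(n + 2)*(n^2 - 9*n + 20) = n*(n - 4)*(n + 2)*(n - 5)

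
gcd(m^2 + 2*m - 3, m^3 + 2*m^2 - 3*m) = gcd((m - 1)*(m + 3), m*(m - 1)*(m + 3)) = m^2 + 2*m - 3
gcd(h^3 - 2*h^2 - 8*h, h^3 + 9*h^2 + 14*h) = h^2 + 2*h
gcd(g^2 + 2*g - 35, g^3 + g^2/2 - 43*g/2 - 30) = g - 5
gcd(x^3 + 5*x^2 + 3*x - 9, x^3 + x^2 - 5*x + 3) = x^2 + 2*x - 3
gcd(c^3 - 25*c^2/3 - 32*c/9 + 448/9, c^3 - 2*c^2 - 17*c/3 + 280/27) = c^2 - c/3 - 56/9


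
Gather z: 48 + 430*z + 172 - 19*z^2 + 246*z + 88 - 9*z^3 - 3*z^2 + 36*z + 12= -9*z^3 - 22*z^2 + 712*z + 320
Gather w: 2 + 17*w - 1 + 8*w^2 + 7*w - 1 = 8*w^2 + 24*w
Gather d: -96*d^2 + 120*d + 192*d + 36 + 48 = -96*d^2 + 312*d + 84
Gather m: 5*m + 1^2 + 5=5*m + 6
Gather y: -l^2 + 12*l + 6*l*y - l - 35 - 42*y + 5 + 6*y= -l^2 + 11*l + y*(6*l - 36) - 30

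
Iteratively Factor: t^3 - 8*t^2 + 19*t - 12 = (t - 4)*(t^2 - 4*t + 3) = (t - 4)*(t - 3)*(t - 1)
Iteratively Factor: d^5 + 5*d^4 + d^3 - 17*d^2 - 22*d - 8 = (d + 4)*(d^4 + d^3 - 3*d^2 - 5*d - 2) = (d + 1)*(d + 4)*(d^3 - 3*d - 2) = (d + 1)^2*(d + 4)*(d^2 - d - 2) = (d - 2)*(d + 1)^2*(d + 4)*(d + 1)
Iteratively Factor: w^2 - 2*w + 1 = (w - 1)*(w - 1)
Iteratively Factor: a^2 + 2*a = (a + 2)*(a)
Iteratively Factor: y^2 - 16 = (y + 4)*(y - 4)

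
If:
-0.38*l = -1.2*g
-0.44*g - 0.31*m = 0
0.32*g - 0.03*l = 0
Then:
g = 0.00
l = 0.00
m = 0.00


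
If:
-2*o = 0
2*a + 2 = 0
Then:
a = -1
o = 0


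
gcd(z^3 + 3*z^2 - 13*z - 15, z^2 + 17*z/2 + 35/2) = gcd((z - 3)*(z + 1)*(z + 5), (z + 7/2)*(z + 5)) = z + 5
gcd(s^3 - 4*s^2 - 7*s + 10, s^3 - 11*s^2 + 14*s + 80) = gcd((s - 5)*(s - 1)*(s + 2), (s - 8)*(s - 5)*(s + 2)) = s^2 - 3*s - 10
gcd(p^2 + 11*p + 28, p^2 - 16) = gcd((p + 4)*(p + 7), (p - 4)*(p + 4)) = p + 4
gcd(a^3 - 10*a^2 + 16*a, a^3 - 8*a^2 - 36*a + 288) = a - 8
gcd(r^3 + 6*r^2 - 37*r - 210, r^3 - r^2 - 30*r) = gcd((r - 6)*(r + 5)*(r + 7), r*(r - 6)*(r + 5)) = r^2 - r - 30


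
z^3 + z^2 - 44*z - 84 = (z - 7)*(z + 2)*(z + 6)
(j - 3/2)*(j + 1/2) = j^2 - j - 3/4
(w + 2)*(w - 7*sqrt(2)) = w^2 - 7*sqrt(2)*w + 2*w - 14*sqrt(2)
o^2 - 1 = (o - 1)*(o + 1)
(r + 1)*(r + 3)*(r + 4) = r^3 + 8*r^2 + 19*r + 12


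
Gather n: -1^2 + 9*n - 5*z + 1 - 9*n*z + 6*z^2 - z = n*(9 - 9*z) + 6*z^2 - 6*z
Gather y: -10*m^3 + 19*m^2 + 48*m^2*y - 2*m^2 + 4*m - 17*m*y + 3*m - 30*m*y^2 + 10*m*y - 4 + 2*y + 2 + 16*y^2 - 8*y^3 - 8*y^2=-10*m^3 + 17*m^2 + 7*m - 8*y^3 + y^2*(8 - 30*m) + y*(48*m^2 - 7*m + 2) - 2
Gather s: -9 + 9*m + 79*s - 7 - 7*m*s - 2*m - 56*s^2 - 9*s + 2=7*m - 56*s^2 + s*(70 - 7*m) - 14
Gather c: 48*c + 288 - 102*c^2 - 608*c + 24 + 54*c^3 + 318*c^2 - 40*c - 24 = 54*c^3 + 216*c^2 - 600*c + 288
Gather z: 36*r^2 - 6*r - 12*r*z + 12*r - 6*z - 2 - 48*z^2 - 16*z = 36*r^2 + 6*r - 48*z^2 + z*(-12*r - 22) - 2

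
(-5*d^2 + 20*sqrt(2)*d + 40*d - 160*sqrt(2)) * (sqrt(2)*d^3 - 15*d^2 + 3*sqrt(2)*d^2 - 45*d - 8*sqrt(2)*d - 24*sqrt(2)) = -5*sqrt(2)*d^5 + 25*sqrt(2)*d^4 + 115*d^4 - 575*d^3 - 140*sqrt(2)*d^3 - 3080*d^2 + 1300*sqrt(2)*d^2 + 1600*d + 6240*sqrt(2)*d + 7680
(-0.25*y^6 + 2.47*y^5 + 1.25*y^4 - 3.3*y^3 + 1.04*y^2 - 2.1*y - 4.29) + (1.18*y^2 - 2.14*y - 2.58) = -0.25*y^6 + 2.47*y^5 + 1.25*y^4 - 3.3*y^3 + 2.22*y^2 - 4.24*y - 6.87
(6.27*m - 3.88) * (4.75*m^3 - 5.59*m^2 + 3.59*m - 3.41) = 29.7825*m^4 - 53.4793*m^3 + 44.1985*m^2 - 35.3099*m + 13.2308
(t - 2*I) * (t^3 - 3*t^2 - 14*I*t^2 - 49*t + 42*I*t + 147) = t^4 - 3*t^3 - 16*I*t^3 - 77*t^2 + 48*I*t^2 + 231*t + 98*I*t - 294*I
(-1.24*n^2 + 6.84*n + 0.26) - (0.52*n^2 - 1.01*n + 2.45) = -1.76*n^2 + 7.85*n - 2.19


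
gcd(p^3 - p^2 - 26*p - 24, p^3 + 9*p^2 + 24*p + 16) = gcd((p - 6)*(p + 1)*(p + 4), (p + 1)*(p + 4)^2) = p^2 + 5*p + 4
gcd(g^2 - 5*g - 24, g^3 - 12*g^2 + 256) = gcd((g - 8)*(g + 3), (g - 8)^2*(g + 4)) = g - 8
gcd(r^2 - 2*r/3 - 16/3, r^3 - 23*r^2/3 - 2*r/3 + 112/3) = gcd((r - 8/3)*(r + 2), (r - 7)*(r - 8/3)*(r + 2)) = r^2 - 2*r/3 - 16/3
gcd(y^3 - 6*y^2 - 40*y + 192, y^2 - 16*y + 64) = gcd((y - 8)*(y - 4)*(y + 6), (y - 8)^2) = y - 8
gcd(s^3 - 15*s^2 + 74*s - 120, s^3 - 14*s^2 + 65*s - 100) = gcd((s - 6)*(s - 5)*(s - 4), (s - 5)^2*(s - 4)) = s^2 - 9*s + 20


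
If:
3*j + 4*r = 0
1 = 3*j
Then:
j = 1/3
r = -1/4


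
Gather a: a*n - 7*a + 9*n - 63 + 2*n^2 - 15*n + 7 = a*(n - 7) + 2*n^2 - 6*n - 56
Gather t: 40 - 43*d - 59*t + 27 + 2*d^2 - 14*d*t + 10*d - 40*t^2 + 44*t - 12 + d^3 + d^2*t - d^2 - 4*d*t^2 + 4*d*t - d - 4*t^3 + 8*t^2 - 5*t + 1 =d^3 + d^2 - 34*d - 4*t^3 + t^2*(-4*d - 32) + t*(d^2 - 10*d - 20) + 56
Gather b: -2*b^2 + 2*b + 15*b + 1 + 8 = -2*b^2 + 17*b + 9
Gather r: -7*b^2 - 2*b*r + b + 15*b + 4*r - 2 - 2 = -7*b^2 + 16*b + r*(4 - 2*b) - 4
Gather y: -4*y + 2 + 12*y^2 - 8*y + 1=12*y^2 - 12*y + 3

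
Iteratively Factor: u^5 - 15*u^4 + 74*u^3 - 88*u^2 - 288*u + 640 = (u - 4)*(u^4 - 11*u^3 + 30*u^2 + 32*u - 160) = (u - 4)*(u + 2)*(u^3 - 13*u^2 + 56*u - 80) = (u - 4)^2*(u + 2)*(u^2 - 9*u + 20) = (u - 5)*(u - 4)^2*(u + 2)*(u - 4)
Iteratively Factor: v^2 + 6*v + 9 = (v + 3)*(v + 3)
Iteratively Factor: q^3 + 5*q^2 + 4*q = (q + 1)*(q^2 + 4*q) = q*(q + 1)*(q + 4)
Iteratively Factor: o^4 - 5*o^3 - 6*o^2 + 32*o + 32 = (o + 1)*(o^3 - 6*o^2 + 32) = (o + 1)*(o + 2)*(o^2 - 8*o + 16) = (o - 4)*(o + 1)*(o + 2)*(o - 4)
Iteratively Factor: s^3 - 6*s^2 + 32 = (s + 2)*(s^2 - 8*s + 16) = (s - 4)*(s + 2)*(s - 4)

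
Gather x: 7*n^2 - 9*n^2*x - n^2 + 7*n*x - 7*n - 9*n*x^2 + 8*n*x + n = 6*n^2 - 9*n*x^2 - 6*n + x*(-9*n^2 + 15*n)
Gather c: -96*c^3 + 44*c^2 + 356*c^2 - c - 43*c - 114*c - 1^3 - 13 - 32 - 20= -96*c^3 + 400*c^2 - 158*c - 66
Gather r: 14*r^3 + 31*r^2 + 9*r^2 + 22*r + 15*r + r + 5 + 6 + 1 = 14*r^3 + 40*r^2 + 38*r + 12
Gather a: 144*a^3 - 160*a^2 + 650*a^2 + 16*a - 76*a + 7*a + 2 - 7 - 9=144*a^3 + 490*a^2 - 53*a - 14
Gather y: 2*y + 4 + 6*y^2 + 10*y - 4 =6*y^2 + 12*y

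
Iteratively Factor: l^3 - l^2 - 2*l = (l)*(l^2 - l - 2) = l*(l + 1)*(l - 2)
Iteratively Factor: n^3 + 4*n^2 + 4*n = (n)*(n^2 + 4*n + 4) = n*(n + 2)*(n + 2)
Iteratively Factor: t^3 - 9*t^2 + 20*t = (t)*(t^2 - 9*t + 20) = t*(t - 5)*(t - 4)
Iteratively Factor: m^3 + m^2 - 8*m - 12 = (m - 3)*(m^2 + 4*m + 4) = (m - 3)*(m + 2)*(m + 2)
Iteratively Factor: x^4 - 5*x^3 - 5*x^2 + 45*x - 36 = (x - 3)*(x^3 - 2*x^2 - 11*x + 12) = (x - 4)*(x - 3)*(x^2 + 2*x - 3) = (x - 4)*(x - 3)*(x + 3)*(x - 1)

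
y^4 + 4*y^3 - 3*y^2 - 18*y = y*(y - 2)*(y + 3)^2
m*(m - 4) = m^2 - 4*m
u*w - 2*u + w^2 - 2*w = (u + w)*(w - 2)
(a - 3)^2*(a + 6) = a^3 - 27*a + 54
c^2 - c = c*(c - 1)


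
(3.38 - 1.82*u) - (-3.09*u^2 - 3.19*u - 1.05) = 3.09*u^2 + 1.37*u + 4.43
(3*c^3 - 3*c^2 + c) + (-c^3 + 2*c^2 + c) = 2*c^3 - c^2 + 2*c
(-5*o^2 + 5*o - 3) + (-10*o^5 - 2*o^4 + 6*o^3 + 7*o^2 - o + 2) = -10*o^5 - 2*o^4 + 6*o^3 + 2*o^2 + 4*o - 1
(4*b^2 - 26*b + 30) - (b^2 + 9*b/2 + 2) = 3*b^2 - 61*b/2 + 28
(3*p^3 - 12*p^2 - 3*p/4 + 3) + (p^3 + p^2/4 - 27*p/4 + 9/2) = 4*p^3 - 47*p^2/4 - 15*p/2 + 15/2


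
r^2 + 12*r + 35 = (r + 5)*(r + 7)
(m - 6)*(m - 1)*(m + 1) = m^3 - 6*m^2 - m + 6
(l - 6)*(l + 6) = l^2 - 36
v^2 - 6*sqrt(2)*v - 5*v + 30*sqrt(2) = (v - 5)*(v - 6*sqrt(2))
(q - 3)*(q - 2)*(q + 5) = q^3 - 19*q + 30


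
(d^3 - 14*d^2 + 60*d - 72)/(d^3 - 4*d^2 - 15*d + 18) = (d^2 - 8*d + 12)/(d^2 + 2*d - 3)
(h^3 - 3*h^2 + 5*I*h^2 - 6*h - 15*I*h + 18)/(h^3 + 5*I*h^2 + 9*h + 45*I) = (h^2 + h*(-3 + 2*I) - 6*I)/(h^2 + 2*I*h + 15)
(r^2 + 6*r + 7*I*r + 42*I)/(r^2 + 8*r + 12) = (r + 7*I)/(r + 2)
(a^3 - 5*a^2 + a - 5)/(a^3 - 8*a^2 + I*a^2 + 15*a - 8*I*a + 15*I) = (a - I)/(a - 3)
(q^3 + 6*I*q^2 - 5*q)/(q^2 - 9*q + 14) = q*(q^2 + 6*I*q - 5)/(q^2 - 9*q + 14)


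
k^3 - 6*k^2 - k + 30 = (k - 5)*(k - 3)*(k + 2)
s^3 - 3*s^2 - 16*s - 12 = (s - 6)*(s + 1)*(s + 2)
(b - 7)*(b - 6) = b^2 - 13*b + 42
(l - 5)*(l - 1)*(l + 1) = l^3 - 5*l^2 - l + 5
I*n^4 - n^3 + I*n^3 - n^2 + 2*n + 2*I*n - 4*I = (n - 1)*(n + 2)*(n + 2*I)*(I*n + 1)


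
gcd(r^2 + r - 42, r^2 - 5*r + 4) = 1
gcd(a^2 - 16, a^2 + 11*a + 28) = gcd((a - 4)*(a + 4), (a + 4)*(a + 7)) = a + 4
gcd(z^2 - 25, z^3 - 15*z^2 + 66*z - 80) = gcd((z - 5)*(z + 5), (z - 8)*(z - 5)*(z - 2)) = z - 5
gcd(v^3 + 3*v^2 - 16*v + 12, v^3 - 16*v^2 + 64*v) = 1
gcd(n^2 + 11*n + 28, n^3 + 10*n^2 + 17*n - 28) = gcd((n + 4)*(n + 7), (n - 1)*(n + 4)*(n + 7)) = n^2 + 11*n + 28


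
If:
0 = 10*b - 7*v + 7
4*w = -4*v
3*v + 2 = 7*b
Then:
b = 35/19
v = 69/19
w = -69/19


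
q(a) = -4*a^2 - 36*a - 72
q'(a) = -8*a - 36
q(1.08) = -115.55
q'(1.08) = -44.64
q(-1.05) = -38.61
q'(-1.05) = -27.60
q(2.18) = -169.49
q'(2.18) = -53.44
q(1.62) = -140.82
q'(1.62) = -48.96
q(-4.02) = 8.08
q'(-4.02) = -3.84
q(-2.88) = -1.50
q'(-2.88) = -12.96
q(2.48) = -185.88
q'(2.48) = -55.84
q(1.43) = -131.66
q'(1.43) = -47.44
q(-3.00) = 0.00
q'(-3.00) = -12.00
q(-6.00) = 0.00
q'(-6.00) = 12.00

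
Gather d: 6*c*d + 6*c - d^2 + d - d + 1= 6*c*d + 6*c - d^2 + 1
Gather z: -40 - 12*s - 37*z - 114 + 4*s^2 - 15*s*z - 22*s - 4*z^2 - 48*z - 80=4*s^2 - 34*s - 4*z^2 + z*(-15*s - 85) - 234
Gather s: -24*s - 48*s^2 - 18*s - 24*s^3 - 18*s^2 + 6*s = -24*s^3 - 66*s^2 - 36*s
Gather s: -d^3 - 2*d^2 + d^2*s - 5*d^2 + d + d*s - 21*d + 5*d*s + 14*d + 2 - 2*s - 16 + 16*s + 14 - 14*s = -d^3 - 7*d^2 - 6*d + s*(d^2 + 6*d)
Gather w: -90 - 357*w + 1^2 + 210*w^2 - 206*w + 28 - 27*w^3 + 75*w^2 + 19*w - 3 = -27*w^3 + 285*w^2 - 544*w - 64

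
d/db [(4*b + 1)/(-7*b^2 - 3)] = 2*(14*b^2 + 7*b - 6)/(49*b^4 + 42*b^2 + 9)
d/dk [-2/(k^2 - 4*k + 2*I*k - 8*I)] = 4*(k - 2 + I)/(k^2 - 4*k + 2*I*k - 8*I)^2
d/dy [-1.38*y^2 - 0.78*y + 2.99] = -2.76*y - 0.78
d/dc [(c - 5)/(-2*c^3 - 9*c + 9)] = (-2*c^3 - 9*c + 3*(c - 5)*(2*c^2 + 3) + 9)/(2*c^3 + 9*c - 9)^2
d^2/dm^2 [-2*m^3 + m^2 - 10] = 2 - 12*m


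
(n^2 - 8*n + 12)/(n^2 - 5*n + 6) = (n - 6)/(n - 3)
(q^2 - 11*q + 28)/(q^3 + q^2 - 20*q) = (q - 7)/(q*(q + 5))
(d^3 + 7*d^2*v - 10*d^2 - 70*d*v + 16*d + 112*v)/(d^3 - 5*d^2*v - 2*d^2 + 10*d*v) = (-d^2 - 7*d*v + 8*d + 56*v)/(d*(-d + 5*v))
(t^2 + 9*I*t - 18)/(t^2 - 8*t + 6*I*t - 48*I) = (t + 3*I)/(t - 8)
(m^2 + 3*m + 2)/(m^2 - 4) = (m + 1)/(m - 2)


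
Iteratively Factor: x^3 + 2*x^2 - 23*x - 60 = (x + 4)*(x^2 - 2*x - 15) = (x - 5)*(x + 4)*(x + 3)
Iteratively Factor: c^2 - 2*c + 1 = (c - 1)*(c - 1)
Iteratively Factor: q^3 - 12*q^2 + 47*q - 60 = (q - 3)*(q^2 - 9*q + 20) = (q - 4)*(q - 3)*(q - 5)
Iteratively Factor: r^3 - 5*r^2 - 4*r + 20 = (r - 5)*(r^2 - 4) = (r - 5)*(r + 2)*(r - 2)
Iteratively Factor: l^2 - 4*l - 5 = (l + 1)*(l - 5)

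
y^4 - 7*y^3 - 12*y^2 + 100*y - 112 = (y - 7)*(y - 2)^2*(y + 4)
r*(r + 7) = r^2 + 7*r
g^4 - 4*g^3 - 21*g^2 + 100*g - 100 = (g - 5)*(g - 2)^2*(g + 5)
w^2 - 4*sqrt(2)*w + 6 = (w - 3*sqrt(2))*(w - sqrt(2))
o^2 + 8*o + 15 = (o + 3)*(o + 5)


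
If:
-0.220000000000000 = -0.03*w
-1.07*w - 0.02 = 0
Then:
No Solution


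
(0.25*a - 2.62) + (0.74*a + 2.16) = 0.99*a - 0.46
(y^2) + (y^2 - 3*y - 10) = 2*y^2 - 3*y - 10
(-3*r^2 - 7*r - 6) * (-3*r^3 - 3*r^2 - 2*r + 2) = 9*r^5 + 30*r^4 + 45*r^3 + 26*r^2 - 2*r - 12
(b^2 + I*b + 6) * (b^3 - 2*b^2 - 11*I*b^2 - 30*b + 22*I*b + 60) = b^5 - 2*b^4 - 10*I*b^4 - 13*b^3 + 20*I*b^3 + 26*b^2 - 96*I*b^2 - 180*b + 192*I*b + 360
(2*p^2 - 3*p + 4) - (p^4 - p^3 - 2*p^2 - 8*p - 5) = -p^4 + p^3 + 4*p^2 + 5*p + 9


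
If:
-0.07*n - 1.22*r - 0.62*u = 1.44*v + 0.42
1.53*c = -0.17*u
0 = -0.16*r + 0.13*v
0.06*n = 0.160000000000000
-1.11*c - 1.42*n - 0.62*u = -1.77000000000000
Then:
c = 0.45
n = 2.67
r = 0.64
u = -4.06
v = 0.79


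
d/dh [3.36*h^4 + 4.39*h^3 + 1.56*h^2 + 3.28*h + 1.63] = 13.44*h^3 + 13.17*h^2 + 3.12*h + 3.28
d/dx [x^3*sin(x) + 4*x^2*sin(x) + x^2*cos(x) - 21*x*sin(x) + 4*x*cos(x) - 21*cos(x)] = x^3*cos(x) + 2*x^2*sin(x) + 4*x^2*cos(x) + 4*x*sin(x) - 19*x*cos(x) + 4*cos(x)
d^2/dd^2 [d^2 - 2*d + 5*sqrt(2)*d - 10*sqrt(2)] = 2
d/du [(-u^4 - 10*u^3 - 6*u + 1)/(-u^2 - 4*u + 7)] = 2*(u^5 + 11*u^4 + 26*u^3 - 108*u^2 + u - 19)/(u^4 + 8*u^3 + 2*u^2 - 56*u + 49)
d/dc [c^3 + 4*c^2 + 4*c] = 3*c^2 + 8*c + 4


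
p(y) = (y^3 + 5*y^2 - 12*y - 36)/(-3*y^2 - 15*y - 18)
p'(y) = (6*y + 15)*(y^3 + 5*y^2 - 12*y - 36)/(-3*y^2 - 15*y - 18)^2 + (3*y^2 + 10*y - 12)/(-3*y^2 - 15*y - 18)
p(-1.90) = 6.09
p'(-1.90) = -5.29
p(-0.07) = 2.07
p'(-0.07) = -1.03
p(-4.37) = -2.92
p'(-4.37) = -3.53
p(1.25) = 1.00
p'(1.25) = -0.67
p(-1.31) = 3.99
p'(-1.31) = -2.43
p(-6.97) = 0.81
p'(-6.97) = -0.71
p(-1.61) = 4.85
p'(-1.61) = -3.44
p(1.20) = 1.03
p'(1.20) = -0.67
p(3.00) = 0.00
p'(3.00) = -0.50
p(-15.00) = 4.50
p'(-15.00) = -0.38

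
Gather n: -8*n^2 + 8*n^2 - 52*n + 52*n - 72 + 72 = 0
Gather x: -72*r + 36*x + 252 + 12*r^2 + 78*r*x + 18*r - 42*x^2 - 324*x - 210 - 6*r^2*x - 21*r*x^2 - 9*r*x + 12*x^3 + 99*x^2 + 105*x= 12*r^2 - 54*r + 12*x^3 + x^2*(57 - 21*r) + x*(-6*r^2 + 69*r - 183) + 42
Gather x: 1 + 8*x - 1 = 8*x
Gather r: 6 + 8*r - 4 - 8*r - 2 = 0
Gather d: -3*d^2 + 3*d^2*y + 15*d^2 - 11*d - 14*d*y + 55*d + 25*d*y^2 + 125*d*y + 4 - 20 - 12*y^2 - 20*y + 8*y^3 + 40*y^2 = d^2*(3*y + 12) + d*(25*y^2 + 111*y + 44) + 8*y^3 + 28*y^2 - 20*y - 16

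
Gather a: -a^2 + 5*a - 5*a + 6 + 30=36 - a^2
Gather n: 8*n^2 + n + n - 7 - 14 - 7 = 8*n^2 + 2*n - 28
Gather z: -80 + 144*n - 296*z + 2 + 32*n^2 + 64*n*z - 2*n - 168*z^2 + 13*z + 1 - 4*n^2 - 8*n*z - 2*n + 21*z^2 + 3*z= 28*n^2 + 140*n - 147*z^2 + z*(56*n - 280) - 77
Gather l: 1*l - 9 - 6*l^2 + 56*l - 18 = -6*l^2 + 57*l - 27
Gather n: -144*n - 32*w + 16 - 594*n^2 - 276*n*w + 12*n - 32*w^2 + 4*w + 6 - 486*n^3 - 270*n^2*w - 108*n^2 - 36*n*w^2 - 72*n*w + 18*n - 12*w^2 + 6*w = -486*n^3 + n^2*(-270*w - 702) + n*(-36*w^2 - 348*w - 114) - 44*w^2 - 22*w + 22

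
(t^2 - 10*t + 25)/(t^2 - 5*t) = (t - 5)/t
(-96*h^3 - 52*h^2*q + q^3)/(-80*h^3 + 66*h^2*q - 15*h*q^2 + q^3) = (12*h^2 + 8*h*q + q^2)/(10*h^2 - 7*h*q + q^2)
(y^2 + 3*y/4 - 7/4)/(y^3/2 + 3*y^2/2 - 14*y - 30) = (4*y^2 + 3*y - 7)/(2*(y^3 + 3*y^2 - 28*y - 60))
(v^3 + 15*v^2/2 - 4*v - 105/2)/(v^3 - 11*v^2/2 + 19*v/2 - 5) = (v^2 + 10*v + 21)/(v^2 - 3*v + 2)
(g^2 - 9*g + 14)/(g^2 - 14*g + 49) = (g - 2)/(g - 7)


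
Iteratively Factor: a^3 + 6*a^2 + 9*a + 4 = (a + 1)*(a^2 + 5*a + 4) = (a + 1)^2*(a + 4)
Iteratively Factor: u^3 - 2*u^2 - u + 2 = (u - 1)*(u^2 - u - 2) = (u - 2)*(u - 1)*(u + 1)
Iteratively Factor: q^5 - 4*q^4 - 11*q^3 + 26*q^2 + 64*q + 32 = (q - 4)*(q^4 - 11*q^2 - 18*q - 8) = (q - 4)*(q + 1)*(q^3 - q^2 - 10*q - 8) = (q - 4)^2*(q + 1)*(q^2 + 3*q + 2) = (q - 4)^2*(q + 1)*(q + 2)*(q + 1)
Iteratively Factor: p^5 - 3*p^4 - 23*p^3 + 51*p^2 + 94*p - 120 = (p - 5)*(p^4 + 2*p^3 - 13*p^2 - 14*p + 24) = (p - 5)*(p + 4)*(p^3 - 2*p^2 - 5*p + 6) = (p - 5)*(p + 2)*(p + 4)*(p^2 - 4*p + 3) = (p - 5)*(p - 1)*(p + 2)*(p + 4)*(p - 3)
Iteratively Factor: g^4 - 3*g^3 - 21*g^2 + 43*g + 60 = (g + 1)*(g^3 - 4*g^2 - 17*g + 60) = (g - 5)*(g + 1)*(g^2 + g - 12) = (g - 5)*(g + 1)*(g + 4)*(g - 3)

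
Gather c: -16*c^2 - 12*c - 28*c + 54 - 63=-16*c^2 - 40*c - 9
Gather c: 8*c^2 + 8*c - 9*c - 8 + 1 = 8*c^2 - c - 7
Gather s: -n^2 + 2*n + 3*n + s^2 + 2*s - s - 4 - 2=-n^2 + 5*n + s^2 + s - 6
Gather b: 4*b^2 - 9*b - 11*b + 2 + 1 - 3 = 4*b^2 - 20*b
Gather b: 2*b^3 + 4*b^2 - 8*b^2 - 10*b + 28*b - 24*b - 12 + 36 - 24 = 2*b^3 - 4*b^2 - 6*b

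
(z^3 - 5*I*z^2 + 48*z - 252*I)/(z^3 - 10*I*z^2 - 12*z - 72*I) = (z + 7*I)/(z + 2*I)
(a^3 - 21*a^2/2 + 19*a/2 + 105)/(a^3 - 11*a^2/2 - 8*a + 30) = (a - 7)/(a - 2)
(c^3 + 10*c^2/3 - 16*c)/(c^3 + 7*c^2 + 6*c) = (c - 8/3)/(c + 1)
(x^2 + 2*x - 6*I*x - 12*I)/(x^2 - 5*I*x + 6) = (x + 2)/(x + I)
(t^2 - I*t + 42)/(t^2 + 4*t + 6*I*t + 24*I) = (t - 7*I)/(t + 4)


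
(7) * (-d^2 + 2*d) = -7*d^2 + 14*d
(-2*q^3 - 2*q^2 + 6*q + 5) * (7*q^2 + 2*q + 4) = -14*q^5 - 18*q^4 + 30*q^3 + 39*q^2 + 34*q + 20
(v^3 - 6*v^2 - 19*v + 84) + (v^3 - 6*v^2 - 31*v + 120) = 2*v^3 - 12*v^2 - 50*v + 204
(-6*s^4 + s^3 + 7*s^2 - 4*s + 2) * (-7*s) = 42*s^5 - 7*s^4 - 49*s^3 + 28*s^2 - 14*s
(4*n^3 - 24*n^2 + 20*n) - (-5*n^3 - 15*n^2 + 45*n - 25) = 9*n^3 - 9*n^2 - 25*n + 25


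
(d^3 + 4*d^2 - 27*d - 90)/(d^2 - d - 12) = (d^2 + d - 30)/(d - 4)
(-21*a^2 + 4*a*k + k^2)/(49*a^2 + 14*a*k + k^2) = (-3*a + k)/(7*a + k)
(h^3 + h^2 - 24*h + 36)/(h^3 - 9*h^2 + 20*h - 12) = (h^2 + 3*h - 18)/(h^2 - 7*h + 6)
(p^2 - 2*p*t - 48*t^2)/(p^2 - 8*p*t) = (p + 6*t)/p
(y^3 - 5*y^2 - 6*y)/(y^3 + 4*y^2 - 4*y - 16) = y*(y^2 - 5*y - 6)/(y^3 + 4*y^2 - 4*y - 16)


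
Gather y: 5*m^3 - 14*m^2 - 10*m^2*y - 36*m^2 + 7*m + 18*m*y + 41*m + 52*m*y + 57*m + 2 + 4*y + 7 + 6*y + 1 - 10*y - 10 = 5*m^3 - 50*m^2 + 105*m + y*(-10*m^2 + 70*m)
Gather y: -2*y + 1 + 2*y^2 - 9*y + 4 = 2*y^2 - 11*y + 5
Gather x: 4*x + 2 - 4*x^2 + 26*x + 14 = -4*x^2 + 30*x + 16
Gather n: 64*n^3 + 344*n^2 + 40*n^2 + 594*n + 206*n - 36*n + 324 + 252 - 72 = 64*n^3 + 384*n^2 + 764*n + 504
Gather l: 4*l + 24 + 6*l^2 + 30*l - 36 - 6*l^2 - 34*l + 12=0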